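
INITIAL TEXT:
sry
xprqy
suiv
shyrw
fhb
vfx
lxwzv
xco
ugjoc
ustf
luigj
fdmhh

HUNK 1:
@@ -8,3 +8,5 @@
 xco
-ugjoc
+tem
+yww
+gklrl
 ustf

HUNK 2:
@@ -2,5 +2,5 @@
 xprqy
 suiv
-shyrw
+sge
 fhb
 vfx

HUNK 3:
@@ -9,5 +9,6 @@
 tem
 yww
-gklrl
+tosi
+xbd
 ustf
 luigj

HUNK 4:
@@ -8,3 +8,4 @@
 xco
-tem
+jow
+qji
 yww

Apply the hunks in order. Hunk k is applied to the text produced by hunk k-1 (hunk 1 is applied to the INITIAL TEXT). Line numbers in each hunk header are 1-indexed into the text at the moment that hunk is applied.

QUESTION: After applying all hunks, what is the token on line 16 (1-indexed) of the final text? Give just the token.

Hunk 1: at line 8 remove [ugjoc] add [tem,yww,gklrl] -> 14 lines: sry xprqy suiv shyrw fhb vfx lxwzv xco tem yww gklrl ustf luigj fdmhh
Hunk 2: at line 2 remove [shyrw] add [sge] -> 14 lines: sry xprqy suiv sge fhb vfx lxwzv xco tem yww gklrl ustf luigj fdmhh
Hunk 3: at line 9 remove [gklrl] add [tosi,xbd] -> 15 lines: sry xprqy suiv sge fhb vfx lxwzv xco tem yww tosi xbd ustf luigj fdmhh
Hunk 4: at line 8 remove [tem] add [jow,qji] -> 16 lines: sry xprqy suiv sge fhb vfx lxwzv xco jow qji yww tosi xbd ustf luigj fdmhh
Final line 16: fdmhh

Answer: fdmhh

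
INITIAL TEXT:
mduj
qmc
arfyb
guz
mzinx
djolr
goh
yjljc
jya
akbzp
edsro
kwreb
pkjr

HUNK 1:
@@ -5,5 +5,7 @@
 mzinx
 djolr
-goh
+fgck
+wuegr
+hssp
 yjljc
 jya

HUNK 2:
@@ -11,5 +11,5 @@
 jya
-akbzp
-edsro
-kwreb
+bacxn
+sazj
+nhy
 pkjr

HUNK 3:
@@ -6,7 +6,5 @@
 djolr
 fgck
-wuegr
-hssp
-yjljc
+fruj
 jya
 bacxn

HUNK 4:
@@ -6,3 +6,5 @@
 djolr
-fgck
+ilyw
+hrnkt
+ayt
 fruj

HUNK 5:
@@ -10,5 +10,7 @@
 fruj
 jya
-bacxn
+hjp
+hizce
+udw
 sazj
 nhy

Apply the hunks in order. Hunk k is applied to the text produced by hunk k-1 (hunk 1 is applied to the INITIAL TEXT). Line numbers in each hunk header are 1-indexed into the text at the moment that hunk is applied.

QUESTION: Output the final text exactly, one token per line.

Hunk 1: at line 5 remove [goh] add [fgck,wuegr,hssp] -> 15 lines: mduj qmc arfyb guz mzinx djolr fgck wuegr hssp yjljc jya akbzp edsro kwreb pkjr
Hunk 2: at line 11 remove [akbzp,edsro,kwreb] add [bacxn,sazj,nhy] -> 15 lines: mduj qmc arfyb guz mzinx djolr fgck wuegr hssp yjljc jya bacxn sazj nhy pkjr
Hunk 3: at line 6 remove [wuegr,hssp,yjljc] add [fruj] -> 13 lines: mduj qmc arfyb guz mzinx djolr fgck fruj jya bacxn sazj nhy pkjr
Hunk 4: at line 6 remove [fgck] add [ilyw,hrnkt,ayt] -> 15 lines: mduj qmc arfyb guz mzinx djolr ilyw hrnkt ayt fruj jya bacxn sazj nhy pkjr
Hunk 5: at line 10 remove [bacxn] add [hjp,hizce,udw] -> 17 lines: mduj qmc arfyb guz mzinx djolr ilyw hrnkt ayt fruj jya hjp hizce udw sazj nhy pkjr

Answer: mduj
qmc
arfyb
guz
mzinx
djolr
ilyw
hrnkt
ayt
fruj
jya
hjp
hizce
udw
sazj
nhy
pkjr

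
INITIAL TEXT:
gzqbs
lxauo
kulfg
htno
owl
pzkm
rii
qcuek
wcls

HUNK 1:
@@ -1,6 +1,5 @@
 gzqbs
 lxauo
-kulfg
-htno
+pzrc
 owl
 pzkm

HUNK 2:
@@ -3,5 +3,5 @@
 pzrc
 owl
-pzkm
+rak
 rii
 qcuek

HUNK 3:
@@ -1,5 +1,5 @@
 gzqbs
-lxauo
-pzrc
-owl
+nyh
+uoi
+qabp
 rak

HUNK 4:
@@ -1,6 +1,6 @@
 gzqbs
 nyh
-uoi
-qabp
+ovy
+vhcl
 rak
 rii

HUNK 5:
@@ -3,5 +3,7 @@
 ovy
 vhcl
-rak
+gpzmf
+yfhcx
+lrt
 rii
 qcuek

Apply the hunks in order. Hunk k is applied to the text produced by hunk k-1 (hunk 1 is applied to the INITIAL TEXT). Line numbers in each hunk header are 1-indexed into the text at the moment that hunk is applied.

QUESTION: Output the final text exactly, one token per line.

Answer: gzqbs
nyh
ovy
vhcl
gpzmf
yfhcx
lrt
rii
qcuek
wcls

Derivation:
Hunk 1: at line 1 remove [kulfg,htno] add [pzrc] -> 8 lines: gzqbs lxauo pzrc owl pzkm rii qcuek wcls
Hunk 2: at line 3 remove [pzkm] add [rak] -> 8 lines: gzqbs lxauo pzrc owl rak rii qcuek wcls
Hunk 3: at line 1 remove [lxauo,pzrc,owl] add [nyh,uoi,qabp] -> 8 lines: gzqbs nyh uoi qabp rak rii qcuek wcls
Hunk 4: at line 1 remove [uoi,qabp] add [ovy,vhcl] -> 8 lines: gzqbs nyh ovy vhcl rak rii qcuek wcls
Hunk 5: at line 3 remove [rak] add [gpzmf,yfhcx,lrt] -> 10 lines: gzqbs nyh ovy vhcl gpzmf yfhcx lrt rii qcuek wcls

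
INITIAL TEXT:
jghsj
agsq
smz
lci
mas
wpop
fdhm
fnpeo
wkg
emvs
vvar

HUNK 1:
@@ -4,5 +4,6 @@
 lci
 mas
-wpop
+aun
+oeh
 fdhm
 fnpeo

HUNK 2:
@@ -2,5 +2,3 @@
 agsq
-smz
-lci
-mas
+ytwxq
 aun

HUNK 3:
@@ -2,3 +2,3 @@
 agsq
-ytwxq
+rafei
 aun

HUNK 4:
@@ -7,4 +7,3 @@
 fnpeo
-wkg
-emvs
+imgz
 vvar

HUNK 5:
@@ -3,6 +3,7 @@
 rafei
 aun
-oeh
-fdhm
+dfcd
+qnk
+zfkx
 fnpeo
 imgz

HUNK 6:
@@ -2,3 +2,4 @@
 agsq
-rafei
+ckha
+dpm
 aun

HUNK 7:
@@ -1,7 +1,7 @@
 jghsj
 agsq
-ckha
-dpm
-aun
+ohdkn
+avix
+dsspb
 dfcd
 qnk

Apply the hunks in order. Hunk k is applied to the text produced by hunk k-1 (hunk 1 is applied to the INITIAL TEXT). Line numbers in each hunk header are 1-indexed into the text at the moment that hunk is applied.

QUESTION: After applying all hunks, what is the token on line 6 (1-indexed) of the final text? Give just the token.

Hunk 1: at line 4 remove [wpop] add [aun,oeh] -> 12 lines: jghsj agsq smz lci mas aun oeh fdhm fnpeo wkg emvs vvar
Hunk 2: at line 2 remove [smz,lci,mas] add [ytwxq] -> 10 lines: jghsj agsq ytwxq aun oeh fdhm fnpeo wkg emvs vvar
Hunk 3: at line 2 remove [ytwxq] add [rafei] -> 10 lines: jghsj agsq rafei aun oeh fdhm fnpeo wkg emvs vvar
Hunk 4: at line 7 remove [wkg,emvs] add [imgz] -> 9 lines: jghsj agsq rafei aun oeh fdhm fnpeo imgz vvar
Hunk 5: at line 3 remove [oeh,fdhm] add [dfcd,qnk,zfkx] -> 10 lines: jghsj agsq rafei aun dfcd qnk zfkx fnpeo imgz vvar
Hunk 6: at line 2 remove [rafei] add [ckha,dpm] -> 11 lines: jghsj agsq ckha dpm aun dfcd qnk zfkx fnpeo imgz vvar
Hunk 7: at line 1 remove [ckha,dpm,aun] add [ohdkn,avix,dsspb] -> 11 lines: jghsj agsq ohdkn avix dsspb dfcd qnk zfkx fnpeo imgz vvar
Final line 6: dfcd

Answer: dfcd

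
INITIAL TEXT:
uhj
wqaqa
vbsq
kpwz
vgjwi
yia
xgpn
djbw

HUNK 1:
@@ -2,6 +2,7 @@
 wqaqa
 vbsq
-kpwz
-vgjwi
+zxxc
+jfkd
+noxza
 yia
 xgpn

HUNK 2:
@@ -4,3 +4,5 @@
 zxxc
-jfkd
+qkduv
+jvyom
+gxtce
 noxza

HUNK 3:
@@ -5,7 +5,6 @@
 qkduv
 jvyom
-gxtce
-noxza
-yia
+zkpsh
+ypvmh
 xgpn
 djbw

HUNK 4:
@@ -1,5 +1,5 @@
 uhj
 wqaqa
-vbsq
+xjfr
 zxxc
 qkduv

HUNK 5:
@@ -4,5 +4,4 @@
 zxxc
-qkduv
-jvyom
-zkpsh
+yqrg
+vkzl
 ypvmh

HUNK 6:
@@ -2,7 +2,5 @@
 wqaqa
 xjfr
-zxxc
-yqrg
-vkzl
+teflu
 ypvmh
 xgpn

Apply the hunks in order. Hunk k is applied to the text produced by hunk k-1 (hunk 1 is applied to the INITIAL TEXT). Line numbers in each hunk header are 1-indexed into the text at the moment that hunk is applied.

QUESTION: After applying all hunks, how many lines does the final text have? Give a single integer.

Answer: 7

Derivation:
Hunk 1: at line 2 remove [kpwz,vgjwi] add [zxxc,jfkd,noxza] -> 9 lines: uhj wqaqa vbsq zxxc jfkd noxza yia xgpn djbw
Hunk 2: at line 4 remove [jfkd] add [qkduv,jvyom,gxtce] -> 11 lines: uhj wqaqa vbsq zxxc qkduv jvyom gxtce noxza yia xgpn djbw
Hunk 3: at line 5 remove [gxtce,noxza,yia] add [zkpsh,ypvmh] -> 10 lines: uhj wqaqa vbsq zxxc qkduv jvyom zkpsh ypvmh xgpn djbw
Hunk 4: at line 1 remove [vbsq] add [xjfr] -> 10 lines: uhj wqaqa xjfr zxxc qkduv jvyom zkpsh ypvmh xgpn djbw
Hunk 5: at line 4 remove [qkduv,jvyom,zkpsh] add [yqrg,vkzl] -> 9 lines: uhj wqaqa xjfr zxxc yqrg vkzl ypvmh xgpn djbw
Hunk 6: at line 2 remove [zxxc,yqrg,vkzl] add [teflu] -> 7 lines: uhj wqaqa xjfr teflu ypvmh xgpn djbw
Final line count: 7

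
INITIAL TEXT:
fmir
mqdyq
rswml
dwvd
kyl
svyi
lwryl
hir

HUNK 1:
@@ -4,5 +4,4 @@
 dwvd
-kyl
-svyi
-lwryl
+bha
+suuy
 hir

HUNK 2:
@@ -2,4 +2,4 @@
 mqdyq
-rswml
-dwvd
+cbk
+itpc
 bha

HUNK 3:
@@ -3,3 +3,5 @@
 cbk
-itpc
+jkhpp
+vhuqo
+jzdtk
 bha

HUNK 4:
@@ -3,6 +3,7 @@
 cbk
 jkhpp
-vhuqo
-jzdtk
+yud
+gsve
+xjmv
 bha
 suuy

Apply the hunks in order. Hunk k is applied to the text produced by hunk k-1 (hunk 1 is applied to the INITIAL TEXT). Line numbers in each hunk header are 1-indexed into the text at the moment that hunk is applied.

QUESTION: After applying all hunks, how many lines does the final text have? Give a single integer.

Hunk 1: at line 4 remove [kyl,svyi,lwryl] add [bha,suuy] -> 7 lines: fmir mqdyq rswml dwvd bha suuy hir
Hunk 2: at line 2 remove [rswml,dwvd] add [cbk,itpc] -> 7 lines: fmir mqdyq cbk itpc bha suuy hir
Hunk 3: at line 3 remove [itpc] add [jkhpp,vhuqo,jzdtk] -> 9 lines: fmir mqdyq cbk jkhpp vhuqo jzdtk bha suuy hir
Hunk 4: at line 3 remove [vhuqo,jzdtk] add [yud,gsve,xjmv] -> 10 lines: fmir mqdyq cbk jkhpp yud gsve xjmv bha suuy hir
Final line count: 10

Answer: 10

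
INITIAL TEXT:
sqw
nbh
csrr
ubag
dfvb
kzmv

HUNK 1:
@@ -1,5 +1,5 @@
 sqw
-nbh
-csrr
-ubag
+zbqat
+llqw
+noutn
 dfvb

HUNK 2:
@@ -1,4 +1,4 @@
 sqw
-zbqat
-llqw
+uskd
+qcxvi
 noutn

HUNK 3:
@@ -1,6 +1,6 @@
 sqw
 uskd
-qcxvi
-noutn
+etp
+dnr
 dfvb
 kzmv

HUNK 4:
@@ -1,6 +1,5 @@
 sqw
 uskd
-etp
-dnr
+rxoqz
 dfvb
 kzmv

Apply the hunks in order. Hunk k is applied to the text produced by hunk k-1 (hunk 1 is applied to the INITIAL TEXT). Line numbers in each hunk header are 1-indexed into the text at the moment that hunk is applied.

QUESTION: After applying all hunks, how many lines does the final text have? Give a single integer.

Hunk 1: at line 1 remove [nbh,csrr,ubag] add [zbqat,llqw,noutn] -> 6 lines: sqw zbqat llqw noutn dfvb kzmv
Hunk 2: at line 1 remove [zbqat,llqw] add [uskd,qcxvi] -> 6 lines: sqw uskd qcxvi noutn dfvb kzmv
Hunk 3: at line 1 remove [qcxvi,noutn] add [etp,dnr] -> 6 lines: sqw uskd etp dnr dfvb kzmv
Hunk 4: at line 1 remove [etp,dnr] add [rxoqz] -> 5 lines: sqw uskd rxoqz dfvb kzmv
Final line count: 5

Answer: 5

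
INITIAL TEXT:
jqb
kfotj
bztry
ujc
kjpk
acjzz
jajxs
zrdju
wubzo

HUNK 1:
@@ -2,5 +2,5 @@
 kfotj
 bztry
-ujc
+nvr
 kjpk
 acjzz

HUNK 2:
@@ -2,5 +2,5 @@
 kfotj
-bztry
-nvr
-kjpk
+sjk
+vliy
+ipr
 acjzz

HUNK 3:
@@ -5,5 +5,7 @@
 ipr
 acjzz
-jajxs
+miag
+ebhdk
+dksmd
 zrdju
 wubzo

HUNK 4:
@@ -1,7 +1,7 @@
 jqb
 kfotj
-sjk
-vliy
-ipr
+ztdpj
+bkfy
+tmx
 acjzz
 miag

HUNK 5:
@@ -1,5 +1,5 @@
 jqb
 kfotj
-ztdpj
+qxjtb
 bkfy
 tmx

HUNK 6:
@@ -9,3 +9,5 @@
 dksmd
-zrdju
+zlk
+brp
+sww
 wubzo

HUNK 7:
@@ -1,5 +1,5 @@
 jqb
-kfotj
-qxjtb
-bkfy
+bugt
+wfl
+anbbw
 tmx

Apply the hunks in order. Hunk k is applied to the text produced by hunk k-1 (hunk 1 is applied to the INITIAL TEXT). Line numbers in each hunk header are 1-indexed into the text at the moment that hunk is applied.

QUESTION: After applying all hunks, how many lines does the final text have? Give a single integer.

Hunk 1: at line 2 remove [ujc] add [nvr] -> 9 lines: jqb kfotj bztry nvr kjpk acjzz jajxs zrdju wubzo
Hunk 2: at line 2 remove [bztry,nvr,kjpk] add [sjk,vliy,ipr] -> 9 lines: jqb kfotj sjk vliy ipr acjzz jajxs zrdju wubzo
Hunk 3: at line 5 remove [jajxs] add [miag,ebhdk,dksmd] -> 11 lines: jqb kfotj sjk vliy ipr acjzz miag ebhdk dksmd zrdju wubzo
Hunk 4: at line 1 remove [sjk,vliy,ipr] add [ztdpj,bkfy,tmx] -> 11 lines: jqb kfotj ztdpj bkfy tmx acjzz miag ebhdk dksmd zrdju wubzo
Hunk 5: at line 1 remove [ztdpj] add [qxjtb] -> 11 lines: jqb kfotj qxjtb bkfy tmx acjzz miag ebhdk dksmd zrdju wubzo
Hunk 6: at line 9 remove [zrdju] add [zlk,brp,sww] -> 13 lines: jqb kfotj qxjtb bkfy tmx acjzz miag ebhdk dksmd zlk brp sww wubzo
Hunk 7: at line 1 remove [kfotj,qxjtb,bkfy] add [bugt,wfl,anbbw] -> 13 lines: jqb bugt wfl anbbw tmx acjzz miag ebhdk dksmd zlk brp sww wubzo
Final line count: 13

Answer: 13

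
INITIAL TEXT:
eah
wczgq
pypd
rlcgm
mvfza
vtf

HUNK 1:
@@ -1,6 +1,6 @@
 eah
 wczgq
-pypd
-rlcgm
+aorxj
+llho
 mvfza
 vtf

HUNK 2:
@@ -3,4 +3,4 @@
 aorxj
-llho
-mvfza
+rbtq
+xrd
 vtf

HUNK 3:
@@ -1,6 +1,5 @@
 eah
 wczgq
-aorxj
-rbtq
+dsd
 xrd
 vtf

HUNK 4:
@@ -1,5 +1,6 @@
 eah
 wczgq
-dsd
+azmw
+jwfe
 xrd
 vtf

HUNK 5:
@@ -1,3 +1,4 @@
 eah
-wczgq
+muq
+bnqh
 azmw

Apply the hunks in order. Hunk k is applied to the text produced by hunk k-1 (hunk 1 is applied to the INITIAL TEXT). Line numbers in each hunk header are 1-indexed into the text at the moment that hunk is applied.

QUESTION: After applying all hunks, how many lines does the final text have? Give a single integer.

Hunk 1: at line 1 remove [pypd,rlcgm] add [aorxj,llho] -> 6 lines: eah wczgq aorxj llho mvfza vtf
Hunk 2: at line 3 remove [llho,mvfza] add [rbtq,xrd] -> 6 lines: eah wczgq aorxj rbtq xrd vtf
Hunk 3: at line 1 remove [aorxj,rbtq] add [dsd] -> 5 lines: eah wczgq dsd xrd vtf
Hunk 4: at line 1 remove [dsd] add [azmw,jwfe] -> 6 lines: eah wczgq azmw jwfe xrd vtf
Hunk 5: at line 1 remove [wczgq] add [muq,bnqh] -> 7 lines: eah muq bnqh azmw jwfe xrd vtf
Final line count: 7

Answer: 7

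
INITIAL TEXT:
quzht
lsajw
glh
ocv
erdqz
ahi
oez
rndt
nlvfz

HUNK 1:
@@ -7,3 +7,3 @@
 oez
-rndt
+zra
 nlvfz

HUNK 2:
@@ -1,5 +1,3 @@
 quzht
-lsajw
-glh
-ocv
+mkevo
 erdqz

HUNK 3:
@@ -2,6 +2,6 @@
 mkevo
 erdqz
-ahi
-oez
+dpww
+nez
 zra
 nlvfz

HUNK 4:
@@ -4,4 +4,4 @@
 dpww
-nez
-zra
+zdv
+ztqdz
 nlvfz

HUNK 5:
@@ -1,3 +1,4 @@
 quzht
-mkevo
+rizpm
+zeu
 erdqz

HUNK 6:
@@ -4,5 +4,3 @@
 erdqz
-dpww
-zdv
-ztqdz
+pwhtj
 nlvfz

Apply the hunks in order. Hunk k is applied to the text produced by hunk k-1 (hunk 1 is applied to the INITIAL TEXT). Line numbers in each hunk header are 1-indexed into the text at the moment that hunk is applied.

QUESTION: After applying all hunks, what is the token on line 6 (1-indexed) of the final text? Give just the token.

Hunk 1: at line 7 remove [rndt] add [zra] -> 9 lines: quzht lsajw glh ocv erdqz ahi oez zra nlvfz
Hunk 2: at line 1 remove [lsajw,glh,ocv] add [mkevo] -> 7 lines: quzht mkevo erdqz ahi oez zra nlvfz
Hunk 3: at line 2 remove [ahi,oez] add [dpww,nez] -> 7 lines: quzht mkevo erdqz dpww nez zra nlvfz
Hunk 4: at line 4 remove [nez,zra] add [zdv,ztqdz] -> 7 lines: quzht mkevo erdqz dpww zdv ztqdz nlvfz
Hunk 5: at line 1 remove [mkevo] add [rizpm,zeu] -> 8 lines: quzht rizpm zeu erdqz dpww zdv ztqdz nlvfz
Hunk 6: at line 4 remove [dpww,zdv,ztqdz] add [pwhtj] -> 6 lines: quzht rizpm zeu erdqz pwhtj nlvfz
Final line 6: nlvfz

Answer: nlvfz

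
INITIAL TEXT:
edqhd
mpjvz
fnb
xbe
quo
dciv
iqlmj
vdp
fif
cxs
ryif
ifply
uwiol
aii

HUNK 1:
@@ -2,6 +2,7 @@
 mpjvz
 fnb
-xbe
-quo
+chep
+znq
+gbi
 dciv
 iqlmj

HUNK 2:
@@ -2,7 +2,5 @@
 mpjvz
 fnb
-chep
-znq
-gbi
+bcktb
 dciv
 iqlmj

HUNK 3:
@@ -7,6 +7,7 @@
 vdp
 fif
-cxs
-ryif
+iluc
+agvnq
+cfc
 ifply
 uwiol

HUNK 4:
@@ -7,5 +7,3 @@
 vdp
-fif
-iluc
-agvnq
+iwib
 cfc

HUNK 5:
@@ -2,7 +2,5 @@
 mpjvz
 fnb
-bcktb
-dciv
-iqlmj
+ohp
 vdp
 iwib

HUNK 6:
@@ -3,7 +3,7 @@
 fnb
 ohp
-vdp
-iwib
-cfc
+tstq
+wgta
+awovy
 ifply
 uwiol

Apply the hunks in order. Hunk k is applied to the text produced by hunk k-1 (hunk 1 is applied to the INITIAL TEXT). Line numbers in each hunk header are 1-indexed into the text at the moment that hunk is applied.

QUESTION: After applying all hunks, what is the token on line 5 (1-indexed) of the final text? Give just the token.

Answer: tstq

Derivation:
Hunk 1: at line 2 remove [xbe,quo] add [chep,znq,gbi] -> 15 lines: edqhd mpjvz fnb chep znq gbi dciv iqlmj vdp fif cxs ryif ifply uwiol aii
Hunk 2: at line 2 remove [chep,znq,gbi] add [bcktb] -> 13 lines: edqhd mpjvz fnb bcktb dciv iqlmj vdp fif cxs ryif ifply uwiol aii
Hunk 3: at line 7 remove [cxs,ryif] add [iluc,agvnq,cfc] -> 14 lines: edqhd mpjvz fnb bcktb dciv iqlmj vdp fif iluc agvnq cfc ifply uwiol aii
Hunk 4: at line 7 remove [fif,iluc,agvnq] add [iwib] -> 12 lines: edqhd mpjvz fnb bcktb dciv iqlmj vdp iwib cfc ifply uwiol aii
Hunk 5: at line 2 remove [bcktb,dciv,iqlmj] add [ohp] -> 10 lines: edqhd mpjvz fnb ohp vdp iwib cfc ifply uwiol aii
Hunk 6: at line 3 remove [vdp,iwib,cfc] add [tstq,wgta,awovy] -> 10 lines: edqhd mpjvz fnb ohp tstq wgta awovy ifply uwiol aii
Final line 5: tstq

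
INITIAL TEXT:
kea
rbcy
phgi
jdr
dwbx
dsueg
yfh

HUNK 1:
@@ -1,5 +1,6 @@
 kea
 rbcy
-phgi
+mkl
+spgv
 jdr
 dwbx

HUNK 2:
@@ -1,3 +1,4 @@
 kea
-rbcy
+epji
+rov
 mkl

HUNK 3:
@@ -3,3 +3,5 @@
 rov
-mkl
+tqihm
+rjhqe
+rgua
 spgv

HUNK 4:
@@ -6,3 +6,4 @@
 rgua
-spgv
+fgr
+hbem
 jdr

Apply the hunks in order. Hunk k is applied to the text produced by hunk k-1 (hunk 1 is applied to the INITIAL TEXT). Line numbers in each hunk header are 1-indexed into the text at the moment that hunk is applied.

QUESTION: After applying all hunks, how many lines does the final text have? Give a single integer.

Hunk 1: at line 1 remove [phgi] add [mkl,spgv] -> 8 lines: kea rbcy mkl spgv jdr dwbx dsueg yfh
Hunk 2: at line 1 remove [rbcy] add [epji,rov] -> 9 lines: kea epji rov mkl spgv jdr dwbx dsueg yfh
Hunk 3: at line 3 remove [mkl] add [tqihm,rjhqe,rgua] -> 11 lines: kea epji rov tqihm rjhqe rgua spgv jdr dwbx dsueg yfh
Hunk 4: at line 6 remove [spgv] add [fgr,hbem] -> 12 lines: kea epji rov tqihm rjhqe rgua fgr hbem jdr dwbx dsueg yfh
Final line count: 12

Answer: 12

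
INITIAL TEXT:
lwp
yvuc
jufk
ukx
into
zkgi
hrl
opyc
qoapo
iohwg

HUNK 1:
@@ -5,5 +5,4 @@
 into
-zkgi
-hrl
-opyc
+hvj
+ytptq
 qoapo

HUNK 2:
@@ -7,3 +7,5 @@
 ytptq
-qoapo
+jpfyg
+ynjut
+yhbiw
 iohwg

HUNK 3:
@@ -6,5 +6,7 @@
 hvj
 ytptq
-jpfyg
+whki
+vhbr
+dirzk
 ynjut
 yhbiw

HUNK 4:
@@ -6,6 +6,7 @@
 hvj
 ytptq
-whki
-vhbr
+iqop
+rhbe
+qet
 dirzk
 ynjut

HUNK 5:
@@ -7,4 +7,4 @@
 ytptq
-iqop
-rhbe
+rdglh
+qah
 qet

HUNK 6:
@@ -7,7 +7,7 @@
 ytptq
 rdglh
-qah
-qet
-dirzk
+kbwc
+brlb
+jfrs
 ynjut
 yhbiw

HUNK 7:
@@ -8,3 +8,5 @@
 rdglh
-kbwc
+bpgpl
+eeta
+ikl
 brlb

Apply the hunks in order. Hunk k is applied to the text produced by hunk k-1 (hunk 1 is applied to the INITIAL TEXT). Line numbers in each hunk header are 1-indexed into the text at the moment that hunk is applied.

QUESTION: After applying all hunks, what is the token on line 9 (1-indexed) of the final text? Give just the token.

Hunk 1: at line 5 remove [zkgi,hrl,opyc] add [hvj,ytptq] -> 9 lines: lwp yvuc jufk ukx into hvj ytptq qoapo iohwg
Hunk 2: at line 7 remove [qoapo] add [jpfyg,ynjut,yhbiw] -> 11 lines: lwp yvuc jufk ukx into hvj ytptq jpfyg ynjut yhbiw iohwg
Hunk 3: at line 6 remove [jpfyg] add [whki,vhbr,dirzk] -> 13 lines: lwp yvuc jufk ukx into hvj ytptq whki vhbr dirzk ynjut yhbiw iohwg
Hunk 4: at line 6 remove [whki,vhbr] add [iqop,rhbe,qet] -> 14 lines: lwp yvuc jufk ukx into hvj ytptq iqop rhbe qet dirzk ynjut yhbiw iohwg
Hunk 5: at line 7 remove [iqop,rhbe] add [rdglh,qah] -> 14 lines: lwp yvuc jufk ukx into hvj ytptq rdglh qah qet dirzk ynjut yhbiw iohwg
Hunk 6: at line 7 remove [qah,qet,dirzk] add [kbwc,brlb,jfrs] -> 14 lines: lwp yvuc jufk ukx into hvj ytptq rdglh kbwc brlb jfrs ynjut yhbiw iohwg
Hunk 7: at line 8 remove [kbwc] add [bpgpl,eeta,ikl] -> 16 lines: lwp yvuc jufk ukx into hvj ytptq rdglh bpgpl eeta ikl brlb jfrs ynjut yhbiw iohwg
Final line 9: bpgpl

Answer: bpgpl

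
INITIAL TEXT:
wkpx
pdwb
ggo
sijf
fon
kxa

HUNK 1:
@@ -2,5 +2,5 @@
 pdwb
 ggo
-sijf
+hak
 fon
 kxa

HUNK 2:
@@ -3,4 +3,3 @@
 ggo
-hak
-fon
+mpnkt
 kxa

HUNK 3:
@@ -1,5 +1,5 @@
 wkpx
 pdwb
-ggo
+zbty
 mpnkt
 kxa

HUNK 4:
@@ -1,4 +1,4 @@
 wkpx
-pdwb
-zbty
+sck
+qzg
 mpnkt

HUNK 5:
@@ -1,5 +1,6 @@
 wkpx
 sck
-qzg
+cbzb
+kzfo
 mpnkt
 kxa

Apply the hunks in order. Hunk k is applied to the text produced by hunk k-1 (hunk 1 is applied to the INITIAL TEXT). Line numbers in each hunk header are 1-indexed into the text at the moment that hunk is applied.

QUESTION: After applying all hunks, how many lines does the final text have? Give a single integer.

Hunk 1: at line 2 remove [sijf] add [hak] -> 6 lines: wkpx pdwb ggo hak fon kxa
Hunk 2: at line 3 remove [hak,fon] add [mpnkt] -> 5 lines: wkpx pdwb ggo mpnkt kxa
Hunk 3: at line 1 remove [ggo] add [zbty] -> 5 lines: wkpx pdwb zbty mpnkt kxa
Hunk 4: at line 1 remove [pdwb,zbty] add [sck,qzg] -> 5 lines: wkpx sck qzg mpnkt kxa
Hunk 5: at line 1 remove [qzg] add [cbzb,kzfo] -> 6 lines: wkpx sck cbzb kzfo mpnkt kxa
Final line count: 6

Answer: 6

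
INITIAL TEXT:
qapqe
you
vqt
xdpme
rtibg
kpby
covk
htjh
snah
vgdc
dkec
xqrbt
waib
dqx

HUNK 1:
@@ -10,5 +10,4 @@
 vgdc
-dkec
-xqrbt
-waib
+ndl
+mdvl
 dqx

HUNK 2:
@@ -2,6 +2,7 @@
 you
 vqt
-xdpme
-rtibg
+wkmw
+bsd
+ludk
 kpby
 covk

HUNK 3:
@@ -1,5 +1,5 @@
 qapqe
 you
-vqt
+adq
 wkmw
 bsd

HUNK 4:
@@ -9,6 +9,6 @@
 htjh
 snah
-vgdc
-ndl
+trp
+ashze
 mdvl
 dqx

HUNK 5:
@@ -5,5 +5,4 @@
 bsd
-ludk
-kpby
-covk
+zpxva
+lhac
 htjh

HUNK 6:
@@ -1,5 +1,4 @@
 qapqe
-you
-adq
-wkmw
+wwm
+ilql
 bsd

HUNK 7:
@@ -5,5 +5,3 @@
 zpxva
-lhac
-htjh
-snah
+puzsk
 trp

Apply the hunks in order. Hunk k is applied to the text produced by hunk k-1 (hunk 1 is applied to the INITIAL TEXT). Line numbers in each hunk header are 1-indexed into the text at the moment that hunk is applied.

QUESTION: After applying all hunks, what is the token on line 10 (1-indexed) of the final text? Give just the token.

Hunk 1: at line 10 remove [dkec,xqrbt,waib] add [ndl,mdvl] -> 13 lines: qapqe you vqt xdpme rtibg kpby covk htjh snah vgdc ndl mdvl dqx
Hunk 2: at line 2 remove [xdpme,rtibg] add [wkmw,bsd,ludk] -> 14 lines: qapqe you vqt wkmw bsd ludk kpby covk htjh snah vgdc ndl mdvl dqx
Hunk 3: at line 1 remove [vqt] add [adq] -> 14 lines: qapqe you adq wkmw bsd ludk kpby covk htjh snah vgdc ndl mdvl dqx
Hunk 4: at line 9 remove [vgdc,ndl] add [trp,ashze] -> 14 lines: qapqe you adq wkmw bsd ludk kpby covk htjh snah trp ashze mdvl dqx
Hunk 5: at line 5 remove [ludk,kpby,covk] add [zpxva,lhac] -> 13 lines: qapqe you adq wkmw bsd zpxva lhac htjh snah trp ashze mdvl dqx
Hunk 6: at line 1 remove [you,adq,wkmw] add [wwm,ilql] -> 12 lines: qapqe wwm ilql bsd zpxva lhac htjh snah trp ashze mdvl dqx
Hunk 7: at line 5 remove [lhac,htjh,snah] add [puzsk] -> 10 lines: qapqe wwm ilql bsd zpxva puzsk trp ashze mdvl dqx
Final line 10: dqx

Answer: dqx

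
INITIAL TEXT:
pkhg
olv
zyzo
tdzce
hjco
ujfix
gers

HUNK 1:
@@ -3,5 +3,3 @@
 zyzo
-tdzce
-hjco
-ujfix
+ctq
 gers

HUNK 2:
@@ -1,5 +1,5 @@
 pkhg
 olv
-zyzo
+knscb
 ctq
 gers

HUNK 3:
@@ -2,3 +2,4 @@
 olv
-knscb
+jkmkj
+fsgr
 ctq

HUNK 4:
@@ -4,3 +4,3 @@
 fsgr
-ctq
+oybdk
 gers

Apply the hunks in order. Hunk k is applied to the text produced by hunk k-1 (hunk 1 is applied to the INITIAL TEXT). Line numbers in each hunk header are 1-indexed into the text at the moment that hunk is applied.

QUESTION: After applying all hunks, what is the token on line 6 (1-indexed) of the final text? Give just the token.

Hunk 1: at line 3 remove [tdzce,hjco,ujfix] add [ctq] -> 5 lines: pkhg olv zyzo ctq gers
Hunk 2: at line 1 remove [zyzo] add [knscb] -> 5 lines: pkhg olv knscb ctq gers
Hunk 3: at line 2 remove [knscb] add [jkmkj,fsgr] -> 6 lines: pkhg olv jkmkj fsgr ctq gers
Hunk 4: at line 4 remove [ctq] add [oybdk] -> 6 lines: pkhg olv jkmkj fsgr oybdk gers
Final line 6: gers

Answer: gers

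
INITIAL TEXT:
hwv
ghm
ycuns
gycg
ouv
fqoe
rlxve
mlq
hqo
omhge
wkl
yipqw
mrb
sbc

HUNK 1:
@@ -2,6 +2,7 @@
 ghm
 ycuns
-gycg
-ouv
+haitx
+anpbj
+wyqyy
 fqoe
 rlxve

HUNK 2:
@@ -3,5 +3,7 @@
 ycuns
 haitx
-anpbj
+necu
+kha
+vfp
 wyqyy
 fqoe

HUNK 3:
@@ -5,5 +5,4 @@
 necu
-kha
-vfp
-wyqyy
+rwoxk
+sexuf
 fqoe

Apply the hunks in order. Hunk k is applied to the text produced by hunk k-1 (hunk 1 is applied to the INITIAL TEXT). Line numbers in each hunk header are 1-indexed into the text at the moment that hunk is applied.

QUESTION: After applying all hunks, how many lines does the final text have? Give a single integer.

Hunk 1: at line 2 remove [gycg,ouv] add [haitx,anpbj,wyqyy] -> 15 lines: hwv ghm ycuns haitx anpbj wyqyy fqoe rlxve mlq hqo omhge wkl yipqw mrb sbc
Hunk 2: at line 3 remove [anpbj] add [necu,kha,vfp] -> 17 lines: hwv ghm ycuns haitx necu kha vfp wyqyy fqoe rlxve mlq hqo omhge wkl yipqw mrb sbc
Hunk 3: at line 5 remove [kha,vfp,wyqyy] add [rwoxk,sexuf] -> 16 lines: hwv ghm ycuns haitx necu rwoxk sexuf fqoe rlxve mlq hqo omhge wkl yipqw mrb sbc
Final line count: 16

Answer: 16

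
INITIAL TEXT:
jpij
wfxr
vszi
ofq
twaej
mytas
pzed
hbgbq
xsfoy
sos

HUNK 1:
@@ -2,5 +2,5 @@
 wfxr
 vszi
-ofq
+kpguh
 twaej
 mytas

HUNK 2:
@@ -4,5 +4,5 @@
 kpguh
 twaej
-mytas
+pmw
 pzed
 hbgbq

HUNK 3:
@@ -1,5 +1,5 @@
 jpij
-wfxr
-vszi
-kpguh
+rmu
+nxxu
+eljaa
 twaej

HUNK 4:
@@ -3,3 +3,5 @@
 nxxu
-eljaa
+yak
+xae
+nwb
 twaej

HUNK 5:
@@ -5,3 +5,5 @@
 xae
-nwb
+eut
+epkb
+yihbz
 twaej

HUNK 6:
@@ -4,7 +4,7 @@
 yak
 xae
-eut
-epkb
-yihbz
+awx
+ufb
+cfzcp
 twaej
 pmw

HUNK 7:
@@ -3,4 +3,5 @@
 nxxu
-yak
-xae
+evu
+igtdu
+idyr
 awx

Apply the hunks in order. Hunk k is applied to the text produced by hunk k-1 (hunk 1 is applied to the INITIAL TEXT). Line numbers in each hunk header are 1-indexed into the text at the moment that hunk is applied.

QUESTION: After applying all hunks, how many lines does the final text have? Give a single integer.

Answer: 15

Derivation:
Hunk 1: at line 2 remove [ofq] add [kpguh] -> 10 lines: jpij wfxr vszi kpguh twaej mytas pzed hbgbq xsfoy sos
Hunk 2: at line 4 remove [mytas] add [pmw] -> 10 lines: jpij wfxr vszi kpguh twaej pmw pzed hbgbq xsfoy sos
Hunk 3: at line 1 remove [wfxr,vszi,kpguh] add [rmu,nxxu,eljaa] -> 10 lines: jpij rmu nxxu eljaa twaej pmw pzed hbgbq xsfoy sos
Hunk 4: at line 3 remove [eljaa] add [yak,xae,nwb] -> 12 lines: jpij rmu nxxu yak xae nwb twaej pmw pzed hbgbq xsfoy sos
Hunk 5: at line 5 remove [nwb] add [eut,epkb,yihbz] -> 14 lines: jpij rmu nxxu yak xae eut epkb yihbz twaej pmw pzed hbgbq xsfoy sos
Hunk 6: at line 4 remove [eut,epkb,yihbz] add [awx,ufb,cfzcp] -> 14 lines: jpij rmu nxxu yak xae awx ufb cfzcp twaej pmw pzed hbgbq xsfoy sos
Hunk 7: at line 3 remove [yak,xae] add [evu,igtdu,idyr] -> 15 lines: jpij rmu nxxu evu igtdu idyr awx ufb cfzcp twaej pmw pzed hbgbq xsfoy sos
Final line count: 15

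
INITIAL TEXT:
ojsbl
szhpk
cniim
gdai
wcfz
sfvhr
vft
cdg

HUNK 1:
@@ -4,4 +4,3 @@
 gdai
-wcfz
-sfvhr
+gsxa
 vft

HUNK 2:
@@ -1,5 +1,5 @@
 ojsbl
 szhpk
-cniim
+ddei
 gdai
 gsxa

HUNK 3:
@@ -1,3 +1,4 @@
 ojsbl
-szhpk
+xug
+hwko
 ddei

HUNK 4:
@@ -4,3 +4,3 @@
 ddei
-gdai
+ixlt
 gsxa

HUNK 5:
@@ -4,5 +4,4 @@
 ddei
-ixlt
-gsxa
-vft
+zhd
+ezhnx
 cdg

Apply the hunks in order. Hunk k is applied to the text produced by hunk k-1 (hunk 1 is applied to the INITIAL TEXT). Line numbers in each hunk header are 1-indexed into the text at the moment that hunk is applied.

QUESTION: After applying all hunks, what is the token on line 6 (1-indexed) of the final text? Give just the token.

Hunk 1: at line 4 remove [wcfz,sfvhr] add [gsxa] -> 7 lines: ojsbl szhpk cniim gdai gsxa vft cdg
Hunk 2: at line 1 remove [cniim] add [ddei] -> 7 lines: ojsbl szhpk ddei gdai gsxa vft cdg
Hunk 3: at line 1 remove [szhpk] add [xug,hwko] -> 8 lines: ojsbl xug hwko ddei gdai gsxa vft cdg
Hunk 4: at line 4 remove [gdai] add [ixlt] -> 8 lines: ojsbl xug hwko ddei ixlt gsxa vft cdg
Hunk 5: at line 4 remove [ixlt,gsxa,vft] add [zhd,ezhnx] -> 7 lines: ojsbl xug hwko ddei zhd ezhnx cdg
Final line 6: ezhnx

Answer: ezhnx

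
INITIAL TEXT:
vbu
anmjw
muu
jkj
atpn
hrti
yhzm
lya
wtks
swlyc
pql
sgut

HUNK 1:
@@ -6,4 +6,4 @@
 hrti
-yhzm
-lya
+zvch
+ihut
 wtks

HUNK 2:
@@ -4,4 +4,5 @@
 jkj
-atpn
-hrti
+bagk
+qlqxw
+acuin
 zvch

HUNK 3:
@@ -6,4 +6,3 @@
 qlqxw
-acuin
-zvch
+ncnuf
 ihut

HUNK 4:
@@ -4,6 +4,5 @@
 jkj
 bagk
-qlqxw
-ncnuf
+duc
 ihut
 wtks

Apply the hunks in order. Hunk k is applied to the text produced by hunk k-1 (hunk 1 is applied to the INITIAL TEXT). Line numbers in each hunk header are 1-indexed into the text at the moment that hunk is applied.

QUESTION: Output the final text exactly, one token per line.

Hunk 1: at line 6 remove [yhzm,lya] add [zvch,ihut] -> 12 lines: vbu anmjw muu jkj atpn hrti zvch ihut wtks swlyc pql sgut
Hunk 2: at line 4 remove [atpn,hrti] add [bagk,qlqxw,acuin] -> 13 lines: vbu anmjw muu jkj bagk qlqxw acuin zvch ihut wtks swlyc pql sgut
Hunk 3: at line 6 remove [acuin,zvch] add [ncnuf] -> 12 lines: vbu anmjw muu jkj bagk qlqxw ncnuf ihut wtks swlyc pql sgut
Hunk 4: at line 4 remove [qlqxw,ncnuf] add [duc] -> 11 lines: vbu anmjw muu jkj bagk duc ihut wtks swlyc pql sgut

Answer: vbu
anmjw
muu
jkj
bagk
duc
ihut
wtks
swlyc
pql
sgut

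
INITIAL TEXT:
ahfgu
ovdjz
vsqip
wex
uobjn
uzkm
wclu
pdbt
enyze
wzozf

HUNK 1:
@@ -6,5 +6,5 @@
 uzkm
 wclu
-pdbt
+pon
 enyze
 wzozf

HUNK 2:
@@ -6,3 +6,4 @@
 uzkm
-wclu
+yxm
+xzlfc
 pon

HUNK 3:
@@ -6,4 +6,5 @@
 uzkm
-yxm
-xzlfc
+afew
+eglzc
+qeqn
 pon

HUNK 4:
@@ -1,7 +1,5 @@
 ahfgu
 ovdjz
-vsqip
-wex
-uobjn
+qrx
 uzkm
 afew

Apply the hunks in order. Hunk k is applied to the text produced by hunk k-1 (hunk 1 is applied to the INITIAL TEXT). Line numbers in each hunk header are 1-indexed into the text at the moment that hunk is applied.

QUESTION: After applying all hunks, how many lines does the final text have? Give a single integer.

Answer: 10

Derivation:
Hunk 1: at line 6 remove [pdbt] add [pon] -> 10 lines: ahfgu ovdjz vsqip wex uobjn uzkm wclu pon enyze wzozf
Hunk 2: at line 6 remove [wclu] add [yxm,xzlfc] -> 11 lines: ahfgu ovdjz vsqip wex uobjn uzkm yxm xzlfc pon enyze wzozf
Hunk 3: at line 6 remove [yxm,xzlfc] add [afew,eglzc,qeqn] -> 12 lines: ahfgu ovdjz vsqip wex uobjn uzkm afew eglzc qeqn pon enyze wzozf
Hunk 4: at line 1 remove [vsqip,wex,uobjn] add [qrx] -> 10 lines: ahfgu ovdjz qrx uzkm afew eglzc qeqn pon enyze wzozf
Final line count: 10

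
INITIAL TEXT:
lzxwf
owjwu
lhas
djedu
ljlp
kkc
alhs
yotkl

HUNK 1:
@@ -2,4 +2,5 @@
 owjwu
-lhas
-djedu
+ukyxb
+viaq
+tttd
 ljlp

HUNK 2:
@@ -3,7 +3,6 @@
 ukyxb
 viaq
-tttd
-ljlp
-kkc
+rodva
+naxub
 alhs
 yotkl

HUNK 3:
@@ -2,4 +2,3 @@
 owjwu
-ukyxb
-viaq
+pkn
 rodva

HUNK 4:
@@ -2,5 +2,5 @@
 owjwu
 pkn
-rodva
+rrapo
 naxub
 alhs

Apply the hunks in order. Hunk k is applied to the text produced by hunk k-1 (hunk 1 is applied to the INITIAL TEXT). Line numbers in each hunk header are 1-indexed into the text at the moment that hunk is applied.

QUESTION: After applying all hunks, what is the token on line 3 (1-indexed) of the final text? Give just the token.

Answer: pkn

Derivation:
Hunk 1: at line 2 remove [lhas,djedu] add [ukyxb,viaq,tttd] -> 9 lines: lzxwf owjwu ukyxb viaq tttd ljlp kkc alhs yotkl
Hunk 2: at line 3 remove [tttd,ljlp,kkc] add [rodva,naxub] -> 8 lines: lzxwf owjwu ukyxb viaq rodva naxub alhs yotkl
Hunk 3: at line 2 remove [ukyxb,viaq] add [pkn] -> 7 lines: lzxwf owjwu pkn rodva naxub alhs yotkl
Hunk 4: at line 2 remove [rodva] add [rrapo] -> 7 lines: lzxwf owjwu pkn rrapo naxub alhs yotkl
Final line 3: pkn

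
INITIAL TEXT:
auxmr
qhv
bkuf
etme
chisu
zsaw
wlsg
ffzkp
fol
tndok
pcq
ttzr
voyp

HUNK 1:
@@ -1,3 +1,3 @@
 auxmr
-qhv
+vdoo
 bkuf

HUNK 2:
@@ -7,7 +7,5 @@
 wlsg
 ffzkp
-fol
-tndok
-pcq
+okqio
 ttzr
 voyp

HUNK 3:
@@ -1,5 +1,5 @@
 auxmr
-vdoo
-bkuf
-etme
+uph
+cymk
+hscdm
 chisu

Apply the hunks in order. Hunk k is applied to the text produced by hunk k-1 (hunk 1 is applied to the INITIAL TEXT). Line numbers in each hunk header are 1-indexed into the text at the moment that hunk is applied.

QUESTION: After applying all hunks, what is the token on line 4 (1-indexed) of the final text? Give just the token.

Hunk 1: at line 1 remove [qhv] add [vdoo] -> 13 lines: auxmr vdoo bkuf etme chisu zsaw wlsg ffzkp fol tndok pcq ttzr voyp
Hunk 2: at line 7 remove [fol,tndok,pcq] add [okqio] -> 11 lines: auxmr vdoo bkuf etme chisu zsaw wlsg ffzkp okqio ttzr voyp
Hunk 3: at line 1 remove [vdoo,bkuf,etme] add [uph,cymk,hscdm] -> 11 lines: auxmr uph cymk hscdm chisu zsaw wlsg ffzkp okqio ttzr voyp
Final line 4: hscdm

Answer: hscdm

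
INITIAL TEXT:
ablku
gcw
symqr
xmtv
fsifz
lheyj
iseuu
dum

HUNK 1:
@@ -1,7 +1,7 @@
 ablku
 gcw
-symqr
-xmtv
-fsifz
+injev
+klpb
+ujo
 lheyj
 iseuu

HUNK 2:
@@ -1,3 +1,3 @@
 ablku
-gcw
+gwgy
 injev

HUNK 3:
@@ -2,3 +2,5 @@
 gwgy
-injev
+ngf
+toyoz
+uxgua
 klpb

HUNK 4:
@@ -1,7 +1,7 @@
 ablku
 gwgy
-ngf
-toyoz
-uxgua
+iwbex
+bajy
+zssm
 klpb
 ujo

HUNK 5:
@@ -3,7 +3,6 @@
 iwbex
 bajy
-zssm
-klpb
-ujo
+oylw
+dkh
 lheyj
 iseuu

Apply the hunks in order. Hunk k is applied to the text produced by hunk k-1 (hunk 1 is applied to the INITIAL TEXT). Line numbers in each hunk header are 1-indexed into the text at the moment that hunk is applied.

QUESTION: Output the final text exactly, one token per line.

Answer: ablku
gwgy
iwbex
bajy
oylw
dkh
lheyj
iseuu
dum

Derivation:
Hunk 1: at line 1 remove [symqr,xmtv,fsifz] add [injev,klpb,ujo] -> 8 lines: ablku gcw injev klpb ujo lheyj iseuu dum
Hunk 2: at line 1 remove [gcw] add [gwgy] -> 8 lines: ablku gwgy injev klpb ujo lheyj iseuu dum
Hunk 3: at line 2 remove [injev] add [ngf,toyoz,uxgua] -> 10 lines: ablku gwgy ngf toyoz uxgua klpb ujo lheyj iseuu dum
Hunk 4: at line 1 remove [ngf,toyoz,uxgua] add [iwbex,bajy,zssm] -> 10 lines: ablku gwgy iwbex bajy zssm klpb ujo lheyj iseuu dum
Hunk 5: at line 3 remove [zssm,klpb,ujo] add [oylw,dkh] -> 9 lines: ablku gwgy iwbex bajy oylw dkh lheyj iseuu dum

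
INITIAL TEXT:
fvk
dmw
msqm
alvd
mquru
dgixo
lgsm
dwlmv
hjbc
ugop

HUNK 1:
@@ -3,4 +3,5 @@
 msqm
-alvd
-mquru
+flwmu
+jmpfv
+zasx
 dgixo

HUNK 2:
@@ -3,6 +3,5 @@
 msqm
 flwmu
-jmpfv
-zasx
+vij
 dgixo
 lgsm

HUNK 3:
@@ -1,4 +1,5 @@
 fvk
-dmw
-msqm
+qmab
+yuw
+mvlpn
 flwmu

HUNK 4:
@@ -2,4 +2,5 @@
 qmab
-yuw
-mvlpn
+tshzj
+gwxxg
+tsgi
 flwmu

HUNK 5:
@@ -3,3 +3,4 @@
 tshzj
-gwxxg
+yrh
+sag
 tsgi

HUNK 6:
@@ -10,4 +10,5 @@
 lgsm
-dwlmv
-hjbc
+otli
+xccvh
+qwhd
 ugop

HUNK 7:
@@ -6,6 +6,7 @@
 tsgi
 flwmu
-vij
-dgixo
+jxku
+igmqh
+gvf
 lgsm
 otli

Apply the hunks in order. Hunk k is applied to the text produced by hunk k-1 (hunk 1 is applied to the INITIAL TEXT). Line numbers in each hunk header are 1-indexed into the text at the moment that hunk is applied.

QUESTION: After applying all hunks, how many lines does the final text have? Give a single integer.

Answer: 15

Derivation:
Hunk 1: at line 3 remove [alvd,mquru] add [flwmu,jmpfv,zasx] -> 11 lines: fvk dmw msqm flwmu jmpfv zasx dgixo lgsm dwlmv hjbc ugop
Hunk 2: at line 3 remove [jmpfv,zasx] add [vij] -> 10 lines: fvk dmw msqm flwmu vij dgixo lgsm dwlmv hjbc ugop
Hunk 3: at line 1 remove [dmw,msqm] add [qmab,yuw,mvlpn] -> 11 lines: fvk qmab yuw mvlpn flwmu vij dgixo lgsm dwlmv hjbc ugop
Hunk 4: at line 2 remove [yuw,mvlpn] add [tshzj,gwxxg,tsgi] -> 12 lines: fvk qmab tshzj gwxxg tsgi flwmu vij dgixo lgsm dwlmv hjbc ugop
Hunk 5: at line 3 remove [gwxxg] add [yrh,sag] -> 13 lines: fvk qmab tshzj yrh sag tsgi flwmu vij dgixo lgsm dwlmv hjbc ugop
Hunk 6: at line 10 remove [dwlmv,hjbc] add [otli,xccvh,qwhd] -> 14 lines: fvk qmab tshzj yrh sag tsgi flwmu vij dgixo lgsm otli xccvh qwhd ugop
Hunk 7: at line 6 remove [vij,dgixo] add [jxku,igmqh,gvf] -> 15 lines: fvk qmab tshzj yrh sag tsgi flwmu jxku igmqh gvf lgsm otli xccvh qwhd ugop
Final line count: 15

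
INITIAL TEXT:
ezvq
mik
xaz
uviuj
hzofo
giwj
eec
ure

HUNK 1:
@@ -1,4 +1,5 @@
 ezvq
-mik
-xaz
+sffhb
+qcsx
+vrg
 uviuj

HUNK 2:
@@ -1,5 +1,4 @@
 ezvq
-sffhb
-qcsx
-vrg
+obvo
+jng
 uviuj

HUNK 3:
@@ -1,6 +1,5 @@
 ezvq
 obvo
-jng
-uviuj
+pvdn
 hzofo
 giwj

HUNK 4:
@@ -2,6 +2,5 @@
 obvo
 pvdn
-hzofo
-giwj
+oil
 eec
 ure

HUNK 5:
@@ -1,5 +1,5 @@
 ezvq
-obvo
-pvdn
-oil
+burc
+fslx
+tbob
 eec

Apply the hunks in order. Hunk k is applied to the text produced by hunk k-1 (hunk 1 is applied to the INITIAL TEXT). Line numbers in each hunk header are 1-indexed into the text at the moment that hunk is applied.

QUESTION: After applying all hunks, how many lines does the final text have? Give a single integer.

Answer: 6

Derivation:
Hunk 1: at line 1 remove [mik,xaz] add [sffhb,qcsx,vrg] -> 9 lines: ezvq sffhb qcsx vrg uviuj hzofo giwj eec ure
Hunk 2: at line 1 remove [sffhb,qcsx,vrg] add [obvo,jng] -> 8 lines: ezvq obvo jng uviuj hzofo giwj eec ure
Hunk 3: at line 1 remove [jng,uviuj] add [pvdn] -> 7 lines: ezvq obvo pvdn hzofo giwj eec ure
Hunk 4: at line 2 remove [hzofo,giwj] add [oil] -> 6 lines: ezvq obvo pvdn oil eec ure
Hunk 5: at line 1 remove [obvo,pvdn,oil] add [burc,fslx,tbob] -> 6 lines: ezvq burc fslx tbob eec ure
Final line count: 6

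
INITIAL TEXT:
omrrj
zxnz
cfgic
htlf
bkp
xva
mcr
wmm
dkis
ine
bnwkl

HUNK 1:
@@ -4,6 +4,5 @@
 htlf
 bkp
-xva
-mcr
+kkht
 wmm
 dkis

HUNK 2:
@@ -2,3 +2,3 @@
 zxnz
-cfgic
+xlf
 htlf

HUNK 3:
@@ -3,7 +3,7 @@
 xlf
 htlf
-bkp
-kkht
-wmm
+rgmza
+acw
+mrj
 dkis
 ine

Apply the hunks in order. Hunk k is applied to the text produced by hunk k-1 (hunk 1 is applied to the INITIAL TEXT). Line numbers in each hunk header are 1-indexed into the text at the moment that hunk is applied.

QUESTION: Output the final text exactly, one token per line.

Hunk 1: at line 4 remove [xva,mcr] add [kkht] -> 10 lines: omrrj zxnz cfgic htlf bkp kkht wmm dkis ine bnwkl
Hunk 2: at line 2 remove [cfgic] add [xlf] -> 10 lines: omrrj zxnz xlf htlf bkp kkht wmm dkis ine bnwkl
Hunk 3: at line 3 remove [bkp,kkht,wmm] add [rgmza,acw,mrj] -> 10 lines: omrrj zxnz xlf htlf rgmza acw mrj dkis ine bnwkl

Answer: omrrj
zxnz
xlf
htlf
rgmza
acw
mrj
dkis
ine
bnwkl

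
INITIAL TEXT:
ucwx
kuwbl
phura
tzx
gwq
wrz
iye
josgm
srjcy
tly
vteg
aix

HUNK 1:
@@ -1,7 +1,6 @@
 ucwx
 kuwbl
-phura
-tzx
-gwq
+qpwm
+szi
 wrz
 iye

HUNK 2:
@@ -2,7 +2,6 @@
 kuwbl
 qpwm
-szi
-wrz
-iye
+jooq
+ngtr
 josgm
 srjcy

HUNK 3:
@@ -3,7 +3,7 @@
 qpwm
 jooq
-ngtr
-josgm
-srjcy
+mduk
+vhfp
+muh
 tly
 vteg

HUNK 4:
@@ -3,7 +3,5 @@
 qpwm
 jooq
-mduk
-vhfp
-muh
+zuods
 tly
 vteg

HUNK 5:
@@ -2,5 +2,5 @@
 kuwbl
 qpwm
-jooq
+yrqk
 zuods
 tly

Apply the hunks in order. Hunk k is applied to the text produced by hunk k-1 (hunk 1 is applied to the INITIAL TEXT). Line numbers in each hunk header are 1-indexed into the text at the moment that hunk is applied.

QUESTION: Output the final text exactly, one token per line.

Hunk 1: at line 1 remove [phura,tzx,gwq] add [qpwm,szi] -> 11 lines: ucwx kuwbl qpwm szi wrz iye josgm srjcy tly vteg aix
Hunk 2: at line 2 remove [szi,wrz,iye] add [jooq,ngtr] -> 10 lines: ucwx kuwbl qpwm jooq ngtr josgm srjcy tly vteg aix
Hunk 3: at line 3 remove [ngtr,josgm,srjcy] add [mduk,vhfp,muh] -> 10 lines: ucwx kuwbl qpwm jooq mduk vhfp muh tly vteg aix
Hunk 4: at line 3 remove [mduk,vhfp,muh] add [zuods] -> 8 lines: ucwx kuwbl qpwm jooq zuods tly vteg aix
Hunk 5: at line 2 remove [jooq] add [yrqk] -> 8 lines: ucwx kuwbl qpwm yrqk zuods tly vteg aix

Answer: ucwx
kuwbl
qpwm
yrqk
zuods
tly
vteg
aix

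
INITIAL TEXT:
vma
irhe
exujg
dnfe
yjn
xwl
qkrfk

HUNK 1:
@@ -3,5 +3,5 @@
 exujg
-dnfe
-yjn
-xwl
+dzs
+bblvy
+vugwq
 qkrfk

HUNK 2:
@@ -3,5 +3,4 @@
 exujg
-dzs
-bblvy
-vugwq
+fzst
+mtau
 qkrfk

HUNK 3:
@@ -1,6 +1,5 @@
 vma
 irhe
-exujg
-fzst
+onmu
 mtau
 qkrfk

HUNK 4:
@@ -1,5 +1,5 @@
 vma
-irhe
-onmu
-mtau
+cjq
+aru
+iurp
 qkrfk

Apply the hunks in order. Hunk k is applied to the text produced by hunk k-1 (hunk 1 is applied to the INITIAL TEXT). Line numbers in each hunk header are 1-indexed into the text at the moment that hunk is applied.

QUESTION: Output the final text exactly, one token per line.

Hunk 1: at line 3 remove [dnfe,yjn,xwl] add [dzs,bblvy,vugwq] -> 7 lines: vma irhe exujg dzs bblvy vugwq qkrfk
Hunk 2: at line 3 remove [dzs,bblvy,vugwq] add [fzst,mtau] -> 6 lines: vma irhe exujg fzst mtau qkrfk
Hunk 3: at line 1 remove [exujg,fzst] add [onmu] -> 5 lines: vma irhe onmu mtau qkrfk
Hunk 4: at line 1 remove [irhe,onmu,mtau] add [cjq,aru,iurp] -> 5 lines: vma cjq aru iurp qkrfk

Answer: vma
cjq
aru
iurp
qkrfk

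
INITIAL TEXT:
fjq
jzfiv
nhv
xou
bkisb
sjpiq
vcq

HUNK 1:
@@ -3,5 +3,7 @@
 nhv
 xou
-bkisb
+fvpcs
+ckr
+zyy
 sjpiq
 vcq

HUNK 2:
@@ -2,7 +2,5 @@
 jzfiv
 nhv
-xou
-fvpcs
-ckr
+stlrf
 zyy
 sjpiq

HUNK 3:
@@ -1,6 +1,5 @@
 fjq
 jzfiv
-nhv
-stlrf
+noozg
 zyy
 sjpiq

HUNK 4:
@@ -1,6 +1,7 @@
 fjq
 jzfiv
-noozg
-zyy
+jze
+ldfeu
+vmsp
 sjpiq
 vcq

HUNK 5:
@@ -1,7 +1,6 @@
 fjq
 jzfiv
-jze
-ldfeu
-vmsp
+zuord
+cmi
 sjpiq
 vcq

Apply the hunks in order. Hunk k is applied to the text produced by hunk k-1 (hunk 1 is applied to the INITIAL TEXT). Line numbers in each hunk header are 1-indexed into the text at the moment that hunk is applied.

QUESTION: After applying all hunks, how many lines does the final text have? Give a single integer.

Hunk 1: at line 3 remove [bkisb] add [fvpcs,ckr,zyy] -> 9 lines: fjq jzfiv nhv xou fvpcs ckr zyy sjpiq vcq
Hunk 2: at line 2 remove [xou,fvpcs,ckr] add [stlrf] -> 7 lines: fjq jzfiv nhv stlrf zyy sjpiq vcq
Hunk 3: at line 1 remove [nhv,stlrf] add [noozg] -> 6 lines: fjq jzfiv noozg zyy sjpiq vcq
Hunk 4: at line 1 remove [noozg,zyy] add [jze,ldfeu,vmsp] -> 7 lines: fjq jzfiv jze ldfeu vmsp sjpiq vcq
Hunk 5: at line 1 remove [jze,ldfeu,vmsp] add [zuord,cmi] -> 6 lines: fjq jzfiv zuord cmi sjpiq vcq
Final line count: 6

Answer: 6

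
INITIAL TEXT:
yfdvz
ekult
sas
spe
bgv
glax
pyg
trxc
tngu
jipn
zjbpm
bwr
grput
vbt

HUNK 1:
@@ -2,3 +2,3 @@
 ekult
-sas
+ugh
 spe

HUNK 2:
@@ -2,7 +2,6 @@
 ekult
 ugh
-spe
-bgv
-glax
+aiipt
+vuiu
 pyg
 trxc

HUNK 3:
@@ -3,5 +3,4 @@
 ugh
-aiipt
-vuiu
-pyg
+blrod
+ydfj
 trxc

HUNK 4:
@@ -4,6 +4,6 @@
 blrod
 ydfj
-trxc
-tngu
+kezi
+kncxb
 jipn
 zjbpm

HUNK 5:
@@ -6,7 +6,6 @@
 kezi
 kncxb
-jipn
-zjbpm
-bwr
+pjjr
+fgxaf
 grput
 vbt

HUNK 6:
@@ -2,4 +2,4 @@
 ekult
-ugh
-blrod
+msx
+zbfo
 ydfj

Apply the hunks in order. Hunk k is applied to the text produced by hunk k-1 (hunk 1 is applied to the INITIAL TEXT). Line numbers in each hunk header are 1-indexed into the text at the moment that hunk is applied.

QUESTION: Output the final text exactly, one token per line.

Answer: yfdvz
ekult
msx
zbfo
ydfj
kezi
kncxb
pjjr
fgxaf
grput
vbt

Derivation:
Hunk 1: at line 2 remove [sas] add [ugh] -> 14 lines: yfdvz ekult ugh spe bgv glax pyg trxc tngu jipn zjbpm bwr grput vbt
Hunk 2: at line 2 remove [spe,bgv,glax] add [aiipt,vuiu] -> 13 lines: yfdvz ekult ugh aiipt vuiu pyg trxc tngu jipn zjbpm bwr grput vbt
Hunk 3: at line 3 remove [aiipt,vuiu,pyg] add [blrod,ydfj] -> 12 lines: yfdvz ekult ugh blrod ydfj trxc tngu jipn zjbpm bwr grput vbt
Hunk 4: at line 4 remove [trxc,tngu] add [kezi,kncxb] -> 12 lines: yfdvz ekult ugh blrod ydfj kezi kncxb jipn zjbpm bwr grput vbt
Hunk 5: at line 6 remove [jipn,zjbpm,bwr] add [pjjr,fgxaf] -> 11 lines: yfdvz ekult ugh blrod ydfj kezi kncxb pjjr fgxaf grput vbt
Hunk 6: at line 2 remove [ugh,blrod] add [msx,zbfo] -> 11 lines: yfdvz ekult msx zbfo ydfj kezi kncxb pjjr fgxaf grput vbt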